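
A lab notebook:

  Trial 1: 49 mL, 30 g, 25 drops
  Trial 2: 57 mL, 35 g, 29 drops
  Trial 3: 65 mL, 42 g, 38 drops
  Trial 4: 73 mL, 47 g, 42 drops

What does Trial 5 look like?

81 mL, 54 g, 51 drops

For the mL, +8 each step: 49, 57, 65, 73 → 81.
For the g, alternating steps +5, +7, +5, +7, …: 30, 35, 42, 47 → 54.
Drops goes 25, 29, 38, 42 → 51 (alternating steps +4, +9, +4, +9, …).
So the next row is 81 mL, 54 g, 51 drops.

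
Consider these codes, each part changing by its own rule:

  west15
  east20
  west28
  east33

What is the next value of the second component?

41

For the second component, alternating steps +5, +8, +5, +8, …: 15, 20, 28, 33 → 41.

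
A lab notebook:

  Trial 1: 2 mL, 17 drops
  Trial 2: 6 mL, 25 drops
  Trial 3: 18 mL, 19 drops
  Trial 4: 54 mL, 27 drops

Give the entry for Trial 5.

ML: ×3 each step, so 2, 6, 18, 54 → 162.
Drops goes 17, 25, 19, 27 → 21 (alternating steps +8, −6, +8, −6, …).
Putting it together: 162 mL, 21 drops.

162 mL, 21 drops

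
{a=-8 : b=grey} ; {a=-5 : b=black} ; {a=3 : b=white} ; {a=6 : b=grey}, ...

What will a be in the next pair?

14

A — alternating steps +3, +8, +3, +8, …: -8, -5, 3, 6 → 14.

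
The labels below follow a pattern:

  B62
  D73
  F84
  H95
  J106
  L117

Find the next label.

Letter: letters move forward 2 places in the alphabet; B, D, F, H, J, L → N.
Second component — +11 each step: 62, 73, 84, 95, 106, 117 → 128.
Combining the parts gives N128.

N128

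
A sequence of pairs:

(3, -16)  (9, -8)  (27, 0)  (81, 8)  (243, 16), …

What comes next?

(729, 24)

First component — ×3 each step: 3, 9, 27, 81, 243 → 729.
Second component — +8 each step: -16, -8, 0, 8, 16 → 24.
Putting it together: (729, 24).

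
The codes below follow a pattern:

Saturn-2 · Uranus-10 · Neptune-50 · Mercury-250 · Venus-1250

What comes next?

Planet: runs through the planets Mercury→Neptune; Saturn, Uranus, Neptune, Mercury, Venus → Earth.
Second component: ×5 each step, so 2, 10, 50, 250, 1250 → 6250.
So the next code is Earth-6250.

Earth-6250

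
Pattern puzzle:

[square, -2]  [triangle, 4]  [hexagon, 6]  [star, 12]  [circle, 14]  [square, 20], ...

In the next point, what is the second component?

22

For the second component, alternating steps +6, +2, +6, +2, …: -2, 4, 6, 12, 14, 20 → 22.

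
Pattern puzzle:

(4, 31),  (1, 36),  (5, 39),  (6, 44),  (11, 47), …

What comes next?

(17, 52)

First value — each term is the sum of the two before it: 4, 1, 5, 6, 11 → 17.
Second value: alternating steps +5, +3, +5, +3, …, so 31, 36, 39, 44, 47 → 52.
So the next element is (17, 52).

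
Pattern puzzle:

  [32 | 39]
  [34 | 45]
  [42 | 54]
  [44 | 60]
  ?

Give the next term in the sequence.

First slot: alternating steps +2, +8, +2, +8, …; 32, 34, 42, 44 → 52.
For the second slot, alternating steps +6, +9, +6, +9, …: 39, 45, 54, 60 → 69.
Combining the parts gives [52 | 69].

[52 | 69]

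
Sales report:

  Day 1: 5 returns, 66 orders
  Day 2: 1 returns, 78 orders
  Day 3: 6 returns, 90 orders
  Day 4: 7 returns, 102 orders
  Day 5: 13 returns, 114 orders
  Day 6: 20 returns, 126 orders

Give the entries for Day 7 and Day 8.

33 returns, 138 orders; 53 returns, 150 orders

Returns: 5, 1, 6, 7, 13, 20 → 33 → 53 (each term is the sum of the two before it).
For the orders, +12 each step: 66, 78, 90, 102, 114, 126 → 138 → 150.
Putting the parts together: 33 returns, 138 orders and then 53 returns, 150 orders.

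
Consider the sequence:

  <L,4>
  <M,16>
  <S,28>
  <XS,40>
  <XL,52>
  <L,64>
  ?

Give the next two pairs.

Size: repeats L → M → S → XS → XL; L, M, S, XS, XL, L → M → S.
Second component: 4, 16, 28, 40, 52, 64 → 76 → 88 (+12 each step).
Putting the parts together: <M,76> and then <S,88>.

<M,76>, <S,88>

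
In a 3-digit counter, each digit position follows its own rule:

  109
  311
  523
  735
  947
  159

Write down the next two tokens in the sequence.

361 then 573

First digit: +2 each step, mod 10; 1, 3, 5, 7, 9, 1 → 3 → 5.
For the second digit, +1 each step, mod 10: 0, 1, 2, 3, 4, 5 → 6 → 7.
Third digit: +2 each step, mod 10; 9, 1, 3, 5, 7, 9 → 1 → 3.
Putting the parts together: 361 and then 573.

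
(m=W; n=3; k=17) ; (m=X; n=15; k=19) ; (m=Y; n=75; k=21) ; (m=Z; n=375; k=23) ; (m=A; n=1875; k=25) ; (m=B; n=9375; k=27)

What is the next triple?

M goes W, X, Y, Z, A, B → C (letters move forward 1 place in the alphabet, wrapping Z→A).
N: ×5 each step; 3, 15, 75, 375, 1875, 9375 → 46875.
K: +2 each step, so 17, 19, 21, 23, 25, 27 → 29.
Putting it together: (m=C; n=46875; k=29).

(m=C; n=46875; k=29)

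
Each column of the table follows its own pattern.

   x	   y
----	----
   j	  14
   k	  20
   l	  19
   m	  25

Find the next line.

Column x — letters move forward 1 place in the alphabet: j, k, l, m → n.
For the column y, alternating steps +6, −1, +6, −1, …: 14, 20, 19, 25 → 24.
So the next line is n  24.

n  24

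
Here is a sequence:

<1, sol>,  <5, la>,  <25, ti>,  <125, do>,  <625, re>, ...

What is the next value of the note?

mi

Note — runs through the solfège scale do→ti: sol, la, ti, do, re → mi.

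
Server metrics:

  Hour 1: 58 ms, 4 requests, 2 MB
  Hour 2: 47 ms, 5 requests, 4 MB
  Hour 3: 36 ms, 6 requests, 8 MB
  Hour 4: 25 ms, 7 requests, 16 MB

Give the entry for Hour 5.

14 ms, 8 requests, 32 MB

Ms goes 58, 47, 36, 25 → 14 (−11 each step).
Requests: +1 each step; 4, 5, 6, 7 → 8.
MB goes 2, 4, 8, 16 → 32 (×2 each step).
So the next record is 14 ms, 8 requests, 32 MB.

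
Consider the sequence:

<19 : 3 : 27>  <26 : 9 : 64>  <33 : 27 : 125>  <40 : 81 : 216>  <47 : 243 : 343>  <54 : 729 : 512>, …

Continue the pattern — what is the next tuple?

<61 : 2187 : 729>

First part: 19, 26, 33, 40, 47, 54 → 61 (+7 each step).
Second part: ×3 each step, so 3, 9, 27, 81, 243, 729 → 2187.
Third part: perfect cubes: 3³, 4³, 5³, …; 27, 64, 125, 216, 343, 512 → 729.
Combining the parts gives <61 : 2187 : 729>.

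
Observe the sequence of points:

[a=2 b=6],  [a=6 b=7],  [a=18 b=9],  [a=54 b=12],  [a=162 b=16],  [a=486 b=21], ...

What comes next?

[a=1458 b=27]

A — ×3 each step: 2, 6, 18, 54, 162, 486 → 1458.
B — differences are 1, 2, 3, … (increasing by 1 each time): 6, 7, 9, 12, 16, 21 → 27.
Combining the parts gives [a=1458 b=27].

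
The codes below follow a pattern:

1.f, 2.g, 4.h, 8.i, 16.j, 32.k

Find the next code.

For the first component, ×2 each step: 1, 2, 4, 8, 16, 32 → 64.
Letter: f, g, h, i, j, k → l (letters move forward 1 place in the alphabet).
So the next code is 64.l.

64.l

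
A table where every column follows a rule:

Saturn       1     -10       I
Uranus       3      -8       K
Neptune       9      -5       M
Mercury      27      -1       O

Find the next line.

Venus  81  4  Q

Planet: Saturn, Uranus, Neptune, Mercury → Venus (runs through the planets Mercury→Neptune).
Second component — ×3 each step: 1, 3, 9, 27 → 81.
Third component goes -10, -8, -5, -1 → 4 (differences are 2, 3, 4, … (increasing by 1 each time)).
Letter: letters move forward 2 places in the alphabet; I, K, M, O → Q.
Combining the parts gives Venus  81  4  Q.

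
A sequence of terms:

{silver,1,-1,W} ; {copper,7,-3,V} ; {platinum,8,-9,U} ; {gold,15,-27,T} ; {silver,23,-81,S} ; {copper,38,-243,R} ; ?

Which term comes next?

{platinum,61,-729,Q}

For the metal, repeats silver → copper → platinum → gold: silver, copper, platinum, gold, silver, copper → platinum.
Second coordinate: each term is the sum of the two before it; 1, 7, 8, 15, 23, 38 → 61.
Third coordinate — ×3 each step: -1, -3, -9, -27, -81, -243 → -729.
Letter: W, V, U, T, S, R → Q (letters move back 1 place in the alphabet).
So the next term is {platinum,61,-729,Q}.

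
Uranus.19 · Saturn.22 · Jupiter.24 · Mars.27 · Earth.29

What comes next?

For the planet, runs backward through the planets Mercury→Neptune: Uranus, Saturn, Jupiter, Mars, Earth → Venus.
Second component: alternating steps +3, +2, +3, +2, …; 19, 22, 24, 27, 29 → 32.
Putting it together: Venus.32.

Venus.32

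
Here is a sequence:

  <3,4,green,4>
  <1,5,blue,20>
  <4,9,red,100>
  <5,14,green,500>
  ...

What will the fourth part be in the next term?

Fourth part: ×5 each step, so 4, 20, 100, 500 → 2500.

2500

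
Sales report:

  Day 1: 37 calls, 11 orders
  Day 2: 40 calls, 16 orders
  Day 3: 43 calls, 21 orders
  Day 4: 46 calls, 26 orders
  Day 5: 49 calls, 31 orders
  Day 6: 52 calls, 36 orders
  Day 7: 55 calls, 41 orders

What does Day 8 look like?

Calls: +3 each step, so 37, 40, 43, 46, 49, 52, 55 → 58.
Orders: +5 each step; 11, 16, 21, 26, 31, 36, 41 → 46.
Combining the parts gives 58 calls, 46 orders.

58 calls, 46 orders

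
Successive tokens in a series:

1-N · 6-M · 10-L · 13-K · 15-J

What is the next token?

16-I

For the first component, differences are 5, 4, 3, … (decreasing by 1 each time): 1, 6, 10, 13, 15 → 16.
Letter goes N, M, L, K, J → I (letters move back 1 place in the alphabet).
Combining the parts gives 16-I.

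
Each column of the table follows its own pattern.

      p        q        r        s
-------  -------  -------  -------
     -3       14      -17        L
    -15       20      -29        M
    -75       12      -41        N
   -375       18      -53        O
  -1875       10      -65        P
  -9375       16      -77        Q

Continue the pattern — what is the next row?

-46875  8  -89  R

Column p: ×5 each step; -3, -15, -75, -375, -1875, -9375 → -46875.
For the column q, alternating steps +6, −8, +6, −8, …: 14, 20, 12, 18, 10, 16 → 8.
Column r: −12 each step, so -17, -29, -41, -53, -65, -77 → -89.
Column s — letters move forward 1 place in the alphabet: L, M, N, O, P, Q → R.
So the next row is -46875  8  -89  R.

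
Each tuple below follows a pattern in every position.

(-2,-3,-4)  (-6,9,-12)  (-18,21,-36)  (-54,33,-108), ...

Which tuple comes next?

(-162,45,-324)

First value — ×3 each step: -2, -6, -18, -54 → -162.
Second value: +12 each step, so -3, 9, 21, 33 → 45.
Third value: always 2 × the first value; -4, -12, -36, -108 → -324.
So the next tuple is (-162,45,-324).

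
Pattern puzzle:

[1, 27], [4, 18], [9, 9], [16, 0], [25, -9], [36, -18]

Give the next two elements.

[49, -27], [64, -36]

First entry goes 1, 4, 9, 16, 25, 36 → 49 → 64 (perfect squares: 1², 2², 3², …).
Second entry — −9 each step: 27, 18, 9, 0, -9, -18 → -27 → -36.
Putting the parts together: [49, -27] and then [64, -36].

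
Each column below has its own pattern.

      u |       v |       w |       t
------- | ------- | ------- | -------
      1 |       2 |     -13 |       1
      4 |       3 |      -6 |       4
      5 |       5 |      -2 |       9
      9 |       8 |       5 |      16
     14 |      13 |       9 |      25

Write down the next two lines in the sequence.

Column u: each term is the sum of the two before it, so 1, 4, 5, 9, 14 → 23 → 37.
Column v goes 2, 3, 5, 8, 13 → 21 → 34 (each term is the sum of the two before it).
Column w — alternating steps +7, +4, +7, +4, …: -13, -6, -2, 5, 9 → 16 → 20.
Column t goes 1, 4, 9, 16, 25 → 36 → 49 (perfect squares: 1², 2², 3², …).
Putting the parts together: 23  21  16  36 and then 37  34  20  49.

23  21  16  36; 37  34  20  49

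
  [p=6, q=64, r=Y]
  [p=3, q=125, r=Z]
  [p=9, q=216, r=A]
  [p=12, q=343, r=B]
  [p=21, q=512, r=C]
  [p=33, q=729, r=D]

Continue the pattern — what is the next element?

[p=54, q=1000, r=E]

For the p, each term is the sum of the two before it: 6, 3, 9, 12, 21, 33 → 54.
For the q, perfect cubes: 4³, 5³, 6³, …: 64, 125, 216, 343, 512, 729 → 1000.
R: letters move forward 1 place in the alphabet, wrapping Z→A; Y, Z, A, B, C, D → E.
So the next element is [p=54, q=1000, r=E].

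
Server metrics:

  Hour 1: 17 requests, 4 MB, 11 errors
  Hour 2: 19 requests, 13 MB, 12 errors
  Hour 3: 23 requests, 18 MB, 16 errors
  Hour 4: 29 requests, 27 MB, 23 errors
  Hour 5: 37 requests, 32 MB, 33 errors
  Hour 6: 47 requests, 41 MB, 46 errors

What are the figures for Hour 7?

59 requests, 46 MB, 62 errors

Requests: differences are 2, 4, 6, … (increasing by 2 each time), so 17, 19, 23, 29, 37, 47 → 59.
MB: 4, 13, 18, 27, 32, 41 → 46 (alternating steps +9, +5, +9, +5, …).
For the errors, differences are 1, 4, 7, … (increasing by 3 each time): 11, 12, 16, 23, 33, 46 → 62.
Putting it together: 59 requests, 46 MB, 62 errors.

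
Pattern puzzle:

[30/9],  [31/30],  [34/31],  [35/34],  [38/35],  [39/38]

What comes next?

First part — alternating steps +1, +3, +1, +3, …: 30, 31, 34, 35, 38, 39 → 42.
Second part goes 9, 30, 31, 34, 35, 38 → 39 (always the previous value of the first part).
Putting it together: [42/39].

[42/39]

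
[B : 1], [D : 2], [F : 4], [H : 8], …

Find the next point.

Letter goes B, D, F, H → J (letters move forward 2 places in the alphabet).
Second slot: ×2 each step, so 1, 2, 4, 8 → 16.
Combining the parts gives [J : 16].

[J : 16]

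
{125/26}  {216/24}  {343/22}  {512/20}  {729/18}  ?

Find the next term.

{1000/16}

First component: perfect cubes: 5³, 6³, 7³, …, so 125, 216, 343, 512, 729 → 1000.
For the second component, −2 each step: 26, 24, 22, 20, 18 → 16.
Combining the parts gives {1000/16}.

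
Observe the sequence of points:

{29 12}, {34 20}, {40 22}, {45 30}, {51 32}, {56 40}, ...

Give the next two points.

{62 42}, {67 50}

First component goes 29, 34, 40, 45, 51, 56 → 62 → 67 (alternating steps +5, +6, +5, +6, …).
For the second component, alternating steps +8, +2, +8, +2, …: 12, 20, 22, 30, 32, 40 → 42 → 50.
Putting the parts together: {62 42} and then {67 50}.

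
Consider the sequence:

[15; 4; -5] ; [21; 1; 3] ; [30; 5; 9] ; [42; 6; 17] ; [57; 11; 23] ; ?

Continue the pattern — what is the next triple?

[75; 17; 31]

For the first slot, differences are 6, 9, 12, … (increasing by 3 each time): 15, 21, 30, 42, 57 → 75.
Second slot goes 4, 1, 5, 6, 11 → 17 (each term is the sum of the two before it).
Third slot: -5, 3, 9, 17, 23 → 31 (alternating steps +8, +6, +8, +6, …).
Combining the parts gives [75; 17; 31].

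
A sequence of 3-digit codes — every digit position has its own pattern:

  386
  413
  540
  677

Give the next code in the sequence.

First digit: +1 each step, mod 10; 3, 4, 5, 6 → 7.
Second digit — +3 each step, mod 10: 8, 1, 4, 7 → 0.
Third digit: 6, 3, 0, 7 → 4 (−3 each step, mod 10).
Putting it together: 704.

704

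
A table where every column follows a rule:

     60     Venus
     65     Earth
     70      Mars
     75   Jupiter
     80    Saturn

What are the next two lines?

85  Uranus; 90  Neptune

For the first component, +5 each step: 60, 65, 70, 75, 80 → 85 → 90.
Planet goes Venus, Earth, Mars, Jupiter, Saturn → Uranus → Neptune (runs through the planets Mercury→Neptune).
So the next two lines are 85  Uranus and 90  Neptune.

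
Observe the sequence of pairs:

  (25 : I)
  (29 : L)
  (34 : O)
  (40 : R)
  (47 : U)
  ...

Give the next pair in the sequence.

First coordinate: 25, 29, 34, 40, 47 → 55 (differences are 4, 5, 6, … (increasing by 1 each time)).
For the letter, letters move forward 3 places in the alphabet: I, L, O, R, U → X.
So the next pair is (55 : X).

(55 : X)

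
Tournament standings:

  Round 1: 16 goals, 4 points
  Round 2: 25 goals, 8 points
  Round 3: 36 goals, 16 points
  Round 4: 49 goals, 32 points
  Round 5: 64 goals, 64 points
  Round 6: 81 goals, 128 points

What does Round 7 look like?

Goals: perfect squares: 4², 5², 6², …, so 16, 25, 36, 49, 64, 81 → 100.
Points goes 4, 8, 16, 32, 64, 128 → 256 (×2 each step).
So the next line is 100 goals, 256 points.

100 goals, 256 points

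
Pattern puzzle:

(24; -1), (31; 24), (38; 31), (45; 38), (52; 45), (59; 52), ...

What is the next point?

First value: 24, 31, 38, 45, 52, 59 → 66 (+7 each step).
Second value: -1, 24, 31, 38, 45, 52 → 59 (always the previous value of the first value).
Putting it together: (66; 59).

(66; 59)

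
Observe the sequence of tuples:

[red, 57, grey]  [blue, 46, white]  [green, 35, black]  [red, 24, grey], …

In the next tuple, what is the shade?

white

Shade — repeats grey → white → black: grey, white, black, grey → white.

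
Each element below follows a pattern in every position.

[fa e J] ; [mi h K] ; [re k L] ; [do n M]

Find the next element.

Note: runs backward through the solfège scale do→ti; fa, mi, re, do → ti.
First letter goes e, h, k, n → q (letters move forward 3 places in the alphabet).
Second letter: letters move forward 1 place in the alphabet; J, K, L, M → N.
So the next element is [ti q N].

[ti q N]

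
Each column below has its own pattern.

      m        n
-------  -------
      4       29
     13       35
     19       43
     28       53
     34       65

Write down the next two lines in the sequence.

43  79; 49  95

Column m: alternating steps +9, +6, +9, +6, …; 4, 13, 19, 28, 34 → 43 → 49.
For the column n, differences are 6, 8, 10, … (increasing by 2 each time): 29, 35, 43, 53, 65 → 79 → 95.
So the next two lines are 43  79 and 49  95.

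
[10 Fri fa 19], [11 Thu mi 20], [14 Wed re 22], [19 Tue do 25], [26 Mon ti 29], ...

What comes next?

[35 Sun la 34]

First entry: 10, 11, 14, 19, 26 → 35 (differences are 1, 3, 5, … (increasing by 2 each time)).
Day: Fri, Thu, Wed, Tue, Mon → Sun (runs backward through the weekdays Mon→Sun).
Note: runs backward through the solfège scale do→ti; fa, mi, re, do, ti → la.
Fourth entry — differences are 1, 2, 3, … (increasing by 1 each time): 19, 20, 22, 25, 29 → 34.
Combining the parts gives [35 Sun la 34].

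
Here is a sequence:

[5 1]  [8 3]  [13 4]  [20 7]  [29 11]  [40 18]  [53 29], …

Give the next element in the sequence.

First value: differences are 3, 5, 7, … (increasing by 2 each time), so 5, 8, 13, 20, 29, 40, 53 → 68.
Second value: 1, 3, 4, 7, 11, 18, 29 → 47 (each term is the sum of the two before it).
So the next element is [68 47].

[68 47]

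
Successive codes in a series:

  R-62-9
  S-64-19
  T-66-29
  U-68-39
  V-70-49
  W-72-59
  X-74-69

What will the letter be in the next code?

Y

Letter: R, S, T, U, V, W, X → Y (letters move forward 1 place in the alphabet).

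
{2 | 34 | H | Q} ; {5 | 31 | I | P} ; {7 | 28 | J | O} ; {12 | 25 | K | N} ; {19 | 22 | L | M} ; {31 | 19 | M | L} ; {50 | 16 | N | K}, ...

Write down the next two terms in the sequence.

First value: 2, 5, 7, 12, 19, 31, 50 → 81 → 131 (each term is the sum of the two before it).
Second value — −3 each step: 34, 31, 28, 25, 22, 19, 16 → 13 → 10.
First letter: H, I, J, K, L, M, N → O → P (letters move forward 1 place in the alphabet).
Second letter: Q, P, O, N, M, L, K → J → I (letters move back 1 place in the alphabet).
So the next two terms are {81 | 13 | O | J} and {131 | 10 | P | I}.

{81 | 13 | O | J}, {131 | 10 | P | I}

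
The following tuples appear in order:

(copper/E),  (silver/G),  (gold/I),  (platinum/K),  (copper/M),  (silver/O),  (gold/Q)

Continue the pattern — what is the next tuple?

Metal — repeats copper → silver → gold → platinum: copper, silver, gold, platinum, copper, silver, gold → platinum.
Letter — letters move forward 2 places in the alphabet: E, G, I, K, M, O, Q → S.
So the next tuple is (platinum/S).

(platinum/S)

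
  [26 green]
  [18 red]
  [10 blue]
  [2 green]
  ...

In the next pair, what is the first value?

For the first value, −8 each step: 26, 18, 10, 2 → -6.

-6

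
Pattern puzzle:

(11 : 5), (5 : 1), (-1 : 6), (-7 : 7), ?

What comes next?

First slot: −6 each step, so 11, 5, -1, -7 → -13.
Second slot — each term is the sum of the two before it: 5, 1, 6, 7 → 13.
Putting it together: (-13 : 13).

(-13 : 13)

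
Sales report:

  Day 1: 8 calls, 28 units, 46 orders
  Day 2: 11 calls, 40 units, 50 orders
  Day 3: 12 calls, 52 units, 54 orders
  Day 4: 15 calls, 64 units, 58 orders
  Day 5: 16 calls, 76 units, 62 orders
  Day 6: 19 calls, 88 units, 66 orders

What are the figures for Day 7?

20 calls, 100 units, 70 orders

Calls — alternating steps +3, +1, +3, +1, …: 8, 11, 12, 15, 16, 19 → 20.
Units: +12 each step; 28, 40, 52, 64, 76, 88 → 100.
Orders goes 46, 50, 54, 58, 62, 66 → 70 (+4 each step).
Putting it together: 20 calls, 100 units, 70 orders.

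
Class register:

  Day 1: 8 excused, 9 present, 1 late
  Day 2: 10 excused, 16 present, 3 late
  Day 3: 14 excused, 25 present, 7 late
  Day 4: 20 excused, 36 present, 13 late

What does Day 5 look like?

28 excused, 49 present, 21 late

Excused: differences are 2, 4, 6, … (increasing by 2 each time), so 8, 10, 14, 20 → 28.
Present — perfect squares: 3², 4², 5², …: 9, 16, 25, 36 → 49.
Late: always 7 less than the excused, so 1, 3, 7, 13 → 21.
Combining the parts gives 28 excused, 49 present, 21 late.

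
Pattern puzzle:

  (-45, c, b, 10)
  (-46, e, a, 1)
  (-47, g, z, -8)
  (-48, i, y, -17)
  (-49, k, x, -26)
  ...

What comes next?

For the first entry, −1 each step: -45, -46, -47, -48, -49 → -50.
First letter: letters move forward 2 places in the alphabet, so c, e, g, i, k → m.
For the second letter, letters move back 1 place in the alphabet, wrapping A→Z: b, a, z, y, x → w.
Fourth entry: −9 each step; 10, 1, -8, -17, -26 → -35.
Combining the parts gives (-50, m, w, -35).

(-50, m, w, -35)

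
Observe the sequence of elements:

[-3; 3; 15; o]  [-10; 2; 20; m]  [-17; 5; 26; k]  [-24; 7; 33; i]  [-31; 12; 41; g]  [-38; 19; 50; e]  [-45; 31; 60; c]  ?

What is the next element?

[-52; 50; 71; a]

First slot: -3, -10, -17, -24, -31, -38, -45 → -52 (−7 each step).
Second slot: 3, 2, 5, 7, 12, 19, 31 → 50 (each term is the sum of the two before it).
Third slot: differences are 5, 6, 7, … (increasing by 1 each time); 15, 20, 26, 33, 41, 50, 60 → 71.
For the letter, letters move back 2 places in the alphabet: o, m, k, i, g, e, c → a.
Combining the parts gives [-52; 50; 71; a].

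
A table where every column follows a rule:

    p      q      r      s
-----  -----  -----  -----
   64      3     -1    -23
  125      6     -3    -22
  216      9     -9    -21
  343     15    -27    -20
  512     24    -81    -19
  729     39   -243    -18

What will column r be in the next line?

-729

Column r goes -1, -3, -9, -27, -81, -243 → -729 (×3 each step).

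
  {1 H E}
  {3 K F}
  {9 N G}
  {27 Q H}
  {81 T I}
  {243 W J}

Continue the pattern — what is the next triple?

{729 Z K}

First part: 1, 3, 9, 27, 81, 243 → 729 (×3 each step).
First letter: H, K, N, Q, T, W → Z (letters move forward 3 places in the alphabet).
Second letter: E, F, G, H, I, J → K (letters move forward 1 place in the alphabet).
Putting it together: {729 Z K}.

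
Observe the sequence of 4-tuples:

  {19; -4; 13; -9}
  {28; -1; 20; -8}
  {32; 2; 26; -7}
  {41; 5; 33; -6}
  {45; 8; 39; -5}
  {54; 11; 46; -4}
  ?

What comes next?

{58; 14; 52; -3}

First entry — alternating steps +9, +4, +9, +4, …: 19, 28, 32, 41, 45, 54 → 58.
For the second entry, +3 each step: -4, -1, 2, 5, 8, 11 → 14.
Third entry — alternating steps +7, +6, +7, +6, …: 13, 20, 26, 33, 39, 46 → 52.
For the fourth entry, +1 each step: -9, -8, -7, -6, -5, -4 → -3.
Putting it together: {58; 14; 52; -3}.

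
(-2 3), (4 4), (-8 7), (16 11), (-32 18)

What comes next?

First part: ×(-2) each step, so -2, 4, -8, 16, -32 → 64.
Second part: each term is the sum of the two before it, so 3, 4, 7, 11, 18 → 29.
Putting it together: (64 29).

(64 29)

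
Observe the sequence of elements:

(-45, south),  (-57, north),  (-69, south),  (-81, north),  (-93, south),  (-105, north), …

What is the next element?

First slot: −12 each step, so -45, -57, -69, -81, -93, -105 → -117.
Direction: south, north, south, north, south, north → south (alternates south ↔ north).
Putting it together: (-117, south).

(-117, south)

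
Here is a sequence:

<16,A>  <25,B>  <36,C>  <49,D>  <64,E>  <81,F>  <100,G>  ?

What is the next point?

First component: perfect squares: 4², 5², 6², …, so 16, 25, 36, 49, 64, 81, 100 → 121.
Letter goes A, B, C, D, E, F, G → H (letters move forward 1 place in the alphabet).
So the next point is <121,H>.

<121,H>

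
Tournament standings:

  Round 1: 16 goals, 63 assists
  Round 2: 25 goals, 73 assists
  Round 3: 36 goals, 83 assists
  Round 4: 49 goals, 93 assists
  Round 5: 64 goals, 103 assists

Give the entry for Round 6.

81 goals, 113 assists

Goals — perfect squares: 4², 5², 6², …: 16, 25, 36, 49, 64 → 81.
Assists: +10 each step; 63, 73, 83, 93, 103 → 113.
Putting it together: 81 goals, 113 assists.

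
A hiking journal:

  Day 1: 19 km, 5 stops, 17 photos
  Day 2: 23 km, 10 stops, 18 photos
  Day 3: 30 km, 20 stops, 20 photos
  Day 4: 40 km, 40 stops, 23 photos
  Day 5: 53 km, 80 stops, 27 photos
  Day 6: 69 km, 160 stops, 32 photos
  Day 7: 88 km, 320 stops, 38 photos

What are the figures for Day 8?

110 km, 640 stops, 45 photos

Km: differences are 4, 7, 10, … (increasing by 3 each time); 19, 23, 30, 40, 53, 69, 88 → 110.
Stops — ×2 each step: 5, 10, 20, 40, 80, 160, 320 → 640.
Photos goes 17, 18, 20, 23, 27, 32, 38 → 45 (differences are 1, 2, 3, … (increasing by 1 each time)).
So the next record is 110 km, 640 stops, 45 photos.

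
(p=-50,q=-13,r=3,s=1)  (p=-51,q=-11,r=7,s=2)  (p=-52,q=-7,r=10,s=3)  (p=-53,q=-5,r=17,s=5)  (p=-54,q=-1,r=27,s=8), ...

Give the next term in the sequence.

For the p, −1 each step: -50, -51, -52, -53, -54 → -55.
Q goes -13, -11, -7, -5, -1 → 1 (alternating steps +2, +4, +2, +4, …).
For the r, each term is the sum of the two before it: 3, 7, 10, 17, 27 → 44.
S: 1, 2, 3, 5, 8 → 13 (each term is the sum of the two before it).
Putting it together: (p=-55,q=1,r=44,s=13).

(p=-55,q=1,r=44,s=13)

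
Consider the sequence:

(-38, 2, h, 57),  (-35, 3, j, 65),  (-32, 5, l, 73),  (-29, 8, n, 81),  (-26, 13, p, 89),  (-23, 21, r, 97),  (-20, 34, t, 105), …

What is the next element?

(-17, 55, v, 113)

First slot goes -38, -35, -32, -29, -26, -23, -20 → -17 (+3 each step).
Second slot: 2, 3, 5, 8, 13, 21, 34 → 55 (each term is the sum of the two before it).
Letter: letters move forward 2 places in the alphabet, so h, j, l, n, p, r, t → v.
Fourth slot: +8 each step, so 57, 65, 73, 81, 89, 97, 105 → 113.
So the next element is (-17, 55, v, 113).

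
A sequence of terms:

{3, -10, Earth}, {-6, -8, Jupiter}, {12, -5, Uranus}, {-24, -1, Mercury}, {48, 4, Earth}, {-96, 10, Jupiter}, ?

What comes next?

First value goes 3, -6, 12, -24, 48, -96 → 192 (×(-2) each step).
Second value: differences are 2, 3, 4, … (increasing by 1 each time); -10, -8, -5, -1, 4, 10 → 17.
Planet: Earth, Jupiter, Uranus, Mercury, Earth, Jupiter → Uranus (repeats Earth → Jupiter → Uranus → Mercury).
So the next term is {192, 17, Uranus}.

{192, 17, Uranus}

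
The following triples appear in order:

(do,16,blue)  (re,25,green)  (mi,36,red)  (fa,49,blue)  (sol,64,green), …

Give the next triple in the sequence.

Note: runs through the solfège scale do→ti; do, re, mi, fa, sol → la.
Second part — perfect squares: 4², 5², 6², …: 16, 25, 36, 49, 64 → 81.
Colour: blue, green, red, blue, green → red (repeats blue → green → red).
Putting it together: (la,81,red).

(la,81,red)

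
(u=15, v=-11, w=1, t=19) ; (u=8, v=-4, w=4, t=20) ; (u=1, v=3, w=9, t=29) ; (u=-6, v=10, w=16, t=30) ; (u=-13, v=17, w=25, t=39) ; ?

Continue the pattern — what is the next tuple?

U goes 15, 8, 1, -6, -13 → -20 (−7 each step).
For the v, +7 each step: -11, -4, 3, 10, 17 → 24.
W — perfect squares: 1², 2², 3², …: 1, 4, 9, 16, 25 → 36.
T goes 19, 20, 29, 30, 39 → 40 (alternating steps +1, +9, +1, +9, …).
Putting it together: (u=-20, v=24, w=36, t=40).

(u=-20, v=24, w=36, t=40)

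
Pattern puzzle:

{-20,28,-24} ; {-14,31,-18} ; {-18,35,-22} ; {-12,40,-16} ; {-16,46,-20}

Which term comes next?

{-10,53,-14}

For the first entry, alternating steps +6, −4, +6, −4, …: -20, -14, -18, -12, -16 → -10.
Second entry — differences are 3, 4, 5, … (increasing by 1 each time): 28, 31, 35, 40, 46 → 53.
Third entry: always 4 less than the first entry; -24, -18, -22, -16, -20 → -14.
So the next term is {-10,53,-14}.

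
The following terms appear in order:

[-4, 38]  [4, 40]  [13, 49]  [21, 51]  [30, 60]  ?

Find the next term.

First coordinate: -4, 4, 13, 21, 30 → 38 (alternating steps +8, +9, +8, +9, …).
Second coordinate — alternating steps +2, +9, +2, +9, …: 38, 40, 49, 51, 60 → 62.
Putting it together: [38, 62].

[38, 62]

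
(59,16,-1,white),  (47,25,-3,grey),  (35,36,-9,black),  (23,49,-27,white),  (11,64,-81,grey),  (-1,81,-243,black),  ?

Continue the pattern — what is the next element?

(-13,100,-729,white)

First slot — −12 each step: 59, 47, 35, 23, 11, -1 → -13.
Second slot: perfect squares: 4², 5², 6², …; 16, 25, 36, 49, 64, 81 → 100.
Third slot — ×3 each step: -1, -3, -9, -27, -81, -243 → -729.
Shade goes white, grey, black, white, grey, black → white (repeats white → grey → black).
So the next element is (-13,100,-729,white).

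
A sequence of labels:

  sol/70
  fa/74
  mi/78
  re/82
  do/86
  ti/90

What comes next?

la/94

Note: sol, fa, mi, re, do, ti → la (runs backward through the solfège scale do→ti).
Second component: +4 each step; 70, 74, 78, 82, 86, 90 → 94.
So the next label is la/94.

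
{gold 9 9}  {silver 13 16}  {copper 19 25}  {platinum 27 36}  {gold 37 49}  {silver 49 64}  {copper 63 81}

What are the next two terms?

{platinum 79 100}, {gold 97 121}

Metal — repeats gold → silver → copper → platinum: gold, silver, copper, platinum, gold, silver, copper → platinum → gold.
Second slot: differences are 4, 6, 8, … (increasing by 2 each time), so 9, 13, 19, 27, 37, 49, 63 → 79 → 97.
For the third slot, perfect squares: 3², 4², 5², …: 9, 16, 25, 36, 49, 64, 81 → 100 → 121.
Putting the parts together: {platinum 79 100} and then {gold 97 121}.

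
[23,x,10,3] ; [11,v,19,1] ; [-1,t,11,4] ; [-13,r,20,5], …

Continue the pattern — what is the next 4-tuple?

[-25,p,12,9]

For the first coordinate, −12 each step: 23, 11, -1, -13 → -25.
For the letter, letters move back 2 places in the alphabet: x, v, t, r → p.
Third coordinate goes 10, 19, 11, 20 → 12 (alternating steps +9, −8, +9, −8, …).
Fourth coordinate: 3, 1, 4, 5 → 9 (each term is the sum of the two before it).
Putting it together: [-25,p,12,9].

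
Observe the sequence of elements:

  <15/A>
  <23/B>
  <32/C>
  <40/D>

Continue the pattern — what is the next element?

<49/E>

For the first coordinate, alternating steps +8, +9, +8, +9, …: 15, 23, 32, 40 → 49.
Letter: letters move forward 1 place in the alphabet, so A, B, C, D → E.
Putting it together: <49/E>.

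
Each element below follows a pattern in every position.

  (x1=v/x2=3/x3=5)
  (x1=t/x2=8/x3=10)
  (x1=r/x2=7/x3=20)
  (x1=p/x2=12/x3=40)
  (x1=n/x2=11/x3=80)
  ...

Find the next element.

(x1=l/x2=16/x3=160)

X1 goes v, t, r, p, n → l (letters move back 2 places in the alphabet).
X2: 3, 8, 7, 12, 11 → 16 (alternating steps +5, −1, +5, −1, …).
X3: 5, 10, 20, 40, 80 → 160 (×2 each step).
So the next element is (x1=l/x2=16/x3=160).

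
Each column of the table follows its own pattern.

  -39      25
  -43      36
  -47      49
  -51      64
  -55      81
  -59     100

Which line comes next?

-63  121

First component: −4 each step; -39, -43, -47, -51, -55, -59 → -63.
For the second component, perfect squares: 5², 6², 7², …: 25, 36, 49, 64, 81, 100 → 121.
So the next line is -63  121.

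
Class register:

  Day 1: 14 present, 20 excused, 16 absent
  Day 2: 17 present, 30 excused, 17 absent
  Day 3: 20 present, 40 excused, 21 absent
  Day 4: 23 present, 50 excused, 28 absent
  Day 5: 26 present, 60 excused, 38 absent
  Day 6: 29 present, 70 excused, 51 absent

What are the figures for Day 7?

Present — +3 each step: 14, 17, 20, 23, 26, 29 → 32.
For the excused, +10 each step: 20, 30, 40, 50, 60, 70 → 80.
Absent — differences are 1, 4, 7, … (increasing by 3 each time): 16, 17, 21, 28, 38, 51 → 67.
So the next line is 32 present, 80 excused, 67 absent.

32 present, 80 excused, 67 absent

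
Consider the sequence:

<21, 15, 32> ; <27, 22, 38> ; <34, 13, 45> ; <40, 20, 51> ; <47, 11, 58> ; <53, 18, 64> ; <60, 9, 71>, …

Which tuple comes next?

<66, 16, 77>

First coordinate goes 21, 27, 34, 40, 47, 53, 60 → 66 (alternating steps +6, +7, +6, +7, …).
For the second coordinate, alternating steps +7, −9, +7, −9, …: 15, 22, 13, 20, 11, 18, 9 → 16.
Third coordinate goes 32, 38, 45, 51, 58, 64, 71 → 77 (always 11 more than the first coordinate).
Putting it together: <66, 16, 77>.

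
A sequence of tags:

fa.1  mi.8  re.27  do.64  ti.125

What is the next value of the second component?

For the second component, perfect cubes: 1³, 2³, 3³, …: 1, 8, 27, 64, 125 → 216.

216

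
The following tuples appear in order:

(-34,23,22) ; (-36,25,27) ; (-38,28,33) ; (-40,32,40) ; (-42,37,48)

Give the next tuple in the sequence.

First part — −2 each step: -34, -36, -38, -40, -42 → -44.
Second part goes 23, 25, 28, 32, 37 → 43 (differences are 2, 3, 4, … (increasing by 1 each time)).
Third part: differences are 5, 6, 7, … (increasing by 1 each time), so 22, 27, 33, 40, 48 → 57.
So the next tuple is (-44,43,57).

(-44,43,57)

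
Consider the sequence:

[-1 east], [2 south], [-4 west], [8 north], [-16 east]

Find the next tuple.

[32 south]

First component — ×(-2) each step: -1, 2, -4, 8, -16 → 32.
For the direction, repeats east → south → west → north: east, south, west, north, east → south.
Putting it together: [32 south].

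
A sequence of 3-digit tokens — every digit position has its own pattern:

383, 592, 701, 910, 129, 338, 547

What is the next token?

For the first digit, +2 each step, mod 10: 3, 5, 7, 9, 1, 3, 5 → 7.
Second digit — +1 each step, mod 10: 8, 9, 0, 1, 2, 3, 4 → 5.
Third digit: 3, 2, 1, 0, 9, 8, 7 → 6 (−1 each step, mod 10).
So the next token is 756.

756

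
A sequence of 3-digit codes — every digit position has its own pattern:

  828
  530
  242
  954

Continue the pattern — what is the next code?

First digit — −3 each step, mod 10: 8, 5, 2, 9 → 6.
Second digit — +1 each step, mod 10: 2, 3, 4, 5 → 6.
Third digit — +2 each step, mod 10: 8, 0, 2, 4 → 6.
Combining the parts gives 666.

666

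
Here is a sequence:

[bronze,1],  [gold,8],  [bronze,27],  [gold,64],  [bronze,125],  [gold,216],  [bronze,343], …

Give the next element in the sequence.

Rank — alternates bronze ↔ gold: bronze, gold, bronze, gold, bronze, gold, bronze → gold.
Second component — perfect cubes: 1³, 2³, 3³, …: 1, 8, 27, 64, 125, 216, 343 → 512.
Combining the parts gives [gold,512].

[gold,512]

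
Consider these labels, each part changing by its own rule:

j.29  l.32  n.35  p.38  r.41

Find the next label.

Letter: j, l, n, p, r → t (letters move forward 2 places in the alphabet).
Second component: +3 each step, so 29, 32, 35, 38, 41 → 44.
So the next label is t.44.

t.44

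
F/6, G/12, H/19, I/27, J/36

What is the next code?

Letter: letters move forward 1 place in the alphabet, so F, G, H, I, J → K.
For the second component, differences are 6, 7, 8, … (increasing by 1 each time): 6, 12, 19, 27, 36 → 46.
Combining the parts gives K/46.

K/46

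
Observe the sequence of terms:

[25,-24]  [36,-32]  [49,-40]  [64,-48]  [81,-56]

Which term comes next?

First component — perfect squares: 5², 6², 7², …: 25, 36, 49, 64, 81 → 100.
Second component — −8 each step: -24, -32, -40, -48, -56 → -64.
So the next term is [100,-64].

[100,-64]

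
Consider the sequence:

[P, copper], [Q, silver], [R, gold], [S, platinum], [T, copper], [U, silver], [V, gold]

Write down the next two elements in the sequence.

Letter goes P, Q, R, S, T, U, V → W → X (letters move forward 1 place in the alphabet).
Metal: repeats copper → silver → gold → platinum; copper, silver, gold, platinum, copper, silver, gold → platinum → copper.
Putting the parts together: [W, platinum] and then [X, copper].

[W, platinum], [X, copper]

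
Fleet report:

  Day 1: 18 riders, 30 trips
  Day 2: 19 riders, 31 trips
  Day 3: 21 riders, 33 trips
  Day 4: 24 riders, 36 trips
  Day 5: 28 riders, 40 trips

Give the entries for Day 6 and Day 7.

33 riders, 45 trips; 39 riders, 51 trips

Riders: 18, 19, 21, 24, 28 → 33 → 39 (differences are 1, 2, 3, … (increasing by 1 each time)).
Trips — always 12 more than the riders: 30, 31, 33, 36, 40 → 45 → 51.
Putting the parts together: 33 riders, 45 trips and then 39 riders, 51 trips.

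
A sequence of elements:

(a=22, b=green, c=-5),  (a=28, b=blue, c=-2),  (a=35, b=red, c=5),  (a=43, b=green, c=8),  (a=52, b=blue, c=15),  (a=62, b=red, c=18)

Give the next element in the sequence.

(a=73, b=green, c=25)

For the a, differences are 6, 7, 8, … (increasing by 1 each time): 22, 28, 35, 43, 52, 62 → 73.
For the b, repeats green → blue → red: green, blue, red, green, blue, red → green.
C: -5, -2, 5, 8, 15, 18 → 25 (alternating steps +3, +7, +3, +7, …).
So the next element is (a=73, b=green, c=25).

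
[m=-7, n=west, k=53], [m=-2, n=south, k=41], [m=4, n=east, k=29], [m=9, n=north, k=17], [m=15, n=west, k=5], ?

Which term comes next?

M — alternating steps +5, +6, +5, +6, …: -7, -2, 4, 9, 15 → 20.
N — repeats west → south → east → north: west, south, east, north, west → south.
K: −12 each step, so 53, 41, 29, 17, 5 → -7.
Combining the parts gives [m=20, n=south, k=-7].

[m=20, n=south, k=-7]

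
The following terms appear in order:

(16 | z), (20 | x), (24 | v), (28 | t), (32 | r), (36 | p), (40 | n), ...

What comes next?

For the first entry, +4 each step: 16, 20, 24, 28, 32, 36, 40 → 44.
Letter — letters move back 2 places in the alphabet: z, x, v, t, r, p, n → l.
Putting it together: (44 | l).

(44 | l)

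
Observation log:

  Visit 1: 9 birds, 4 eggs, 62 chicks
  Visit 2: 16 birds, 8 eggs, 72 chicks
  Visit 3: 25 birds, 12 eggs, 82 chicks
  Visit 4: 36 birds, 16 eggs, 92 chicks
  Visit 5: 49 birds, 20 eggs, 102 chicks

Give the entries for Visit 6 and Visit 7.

Birds goes 9, 16, 25, 36, 49 → 64 → 81 (perfect squares: 3², 4², 5², …).
Eggs — +4 each step: 4, 8, 12, 16, 20 → 24 → 28.
Chicks: 62, 72, 82, 92, 102 → 112 → 122 (+10 each step).
So the next two records are 64 birds, 24 eggs, 112 chicks and 81 birds, 28 eggs, 122 chicks.

64 birds, 24 eggs, 112 chicks; 81 birds, 28 eggs, 122 chicks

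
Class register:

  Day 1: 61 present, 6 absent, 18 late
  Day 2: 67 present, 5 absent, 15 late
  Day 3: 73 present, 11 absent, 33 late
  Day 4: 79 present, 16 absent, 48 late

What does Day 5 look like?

Present goes 61, 67, 73, 79 → 85 (+6 each step).
Absent — each term is the sum of the two before it: 6, 5, 11, 16 → 27.
Late — always 3 × the absent: 18, 15, 33, 48 → 81.
So the next row is 85 present, 27 absent, 81 late.

85 present, 27 absent, 81 late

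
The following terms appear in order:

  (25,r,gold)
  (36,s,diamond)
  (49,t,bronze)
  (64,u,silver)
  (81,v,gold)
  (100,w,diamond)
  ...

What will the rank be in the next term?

bronze

Rank goes gold, diamond, bronze, silver, gold, diamond → bronze (repeats gold → diamond → bronze → silver).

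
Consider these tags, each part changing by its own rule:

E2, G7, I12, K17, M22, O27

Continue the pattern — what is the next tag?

For the letter, letters move forward 2 places in the alphabet: E, G, I, K, M, O → Q.
Second component: 2, 7, 12, 17, 22, 27 → 32 (+5 each step).
So the next tag is Q32.

Q32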